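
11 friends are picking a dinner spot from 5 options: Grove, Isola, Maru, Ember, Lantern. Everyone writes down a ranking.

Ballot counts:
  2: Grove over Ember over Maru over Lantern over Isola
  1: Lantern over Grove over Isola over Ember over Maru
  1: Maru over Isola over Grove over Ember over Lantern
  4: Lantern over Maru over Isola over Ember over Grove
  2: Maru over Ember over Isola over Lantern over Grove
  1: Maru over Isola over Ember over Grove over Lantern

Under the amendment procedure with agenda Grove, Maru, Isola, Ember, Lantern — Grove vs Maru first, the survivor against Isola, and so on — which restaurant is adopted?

Maru

Round 1: Grove vs Maru — 3–8, Maru advances.
Round 2: Maru vs Isola — 10–1, Maru advances.
Round 3: Maru vs Ember — 8–3, Maru advances.
Round 4: Maru vs Lantern — 6–5, Maru advances.
The agenda winner is Maru.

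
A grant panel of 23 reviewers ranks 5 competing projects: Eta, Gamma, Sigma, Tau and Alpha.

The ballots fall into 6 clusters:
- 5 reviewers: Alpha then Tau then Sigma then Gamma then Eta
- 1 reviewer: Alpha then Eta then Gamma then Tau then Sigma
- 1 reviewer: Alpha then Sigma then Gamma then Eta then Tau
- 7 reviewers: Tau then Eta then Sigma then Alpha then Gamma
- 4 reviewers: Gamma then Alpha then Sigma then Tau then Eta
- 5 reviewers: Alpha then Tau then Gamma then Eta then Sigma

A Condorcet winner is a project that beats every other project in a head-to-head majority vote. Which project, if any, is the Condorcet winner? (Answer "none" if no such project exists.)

Check each pair by majority over 23 ballots:
Eta vs Gamma: Gamma wins 15–8.
Eta vs Sigma: Eta, 13–10.
Eta vs Tau: Tau wins 21–2.
Eta vs Alpha: Eta preferred on 7 ballots; Alpha wins 16–7.
Gamma vs Sigma: Sigma, 13–10.
Gamma vs Tau: 6 to 17, Tau.
Gamma vs Alpha: Gamma is ranked higher on 4 ballots, Alpha on 19. Alpha wins 19–4.
Sigma vs Tau: Sigma is ranked higher on 1+4 = 5 ballots, Tau on 18. Tau wins 18–5.
Sigma vs Alpha: Sigma is ranked higher on 7 ballots, Alpha on 16. Alpha wins 16–7.
Tau vs Alpha: Tau is ranked higher on 7 ballots, Alpha on 16. Alpha wins 16–7.
Only Alpha has no losses; Alpha is the Condorcet winner.

Alpha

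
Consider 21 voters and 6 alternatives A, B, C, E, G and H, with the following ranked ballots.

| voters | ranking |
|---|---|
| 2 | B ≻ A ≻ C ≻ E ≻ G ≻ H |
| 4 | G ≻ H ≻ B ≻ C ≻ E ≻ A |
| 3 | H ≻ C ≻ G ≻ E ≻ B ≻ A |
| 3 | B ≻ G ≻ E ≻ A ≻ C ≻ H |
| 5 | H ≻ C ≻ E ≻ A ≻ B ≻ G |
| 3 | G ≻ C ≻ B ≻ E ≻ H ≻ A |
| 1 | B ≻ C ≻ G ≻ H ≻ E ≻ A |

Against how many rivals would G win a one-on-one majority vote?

G against each rival (21 voters):
G vs A: G wins 14–7.
G vs B: G preferred on 4+3+3 = 10 ballots; B wins 11–10.
G vs C: 10 to 11, C.
G vs E: G is ranked higher on 4+3+3+3+1 = 14 ballots, E on 7. G wins 14–7.
G vs H: G, 13–8.
G beats A, E, H; loses to B, C — 3 pairwise wins.

3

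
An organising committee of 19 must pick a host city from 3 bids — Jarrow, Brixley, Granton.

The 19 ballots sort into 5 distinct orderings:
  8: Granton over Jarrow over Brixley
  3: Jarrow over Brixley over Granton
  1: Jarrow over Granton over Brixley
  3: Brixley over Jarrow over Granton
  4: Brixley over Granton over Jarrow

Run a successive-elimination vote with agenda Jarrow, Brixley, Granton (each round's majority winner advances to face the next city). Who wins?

Round 1: Jarrow vs Brixley — 12–7, Jarrow advances.
Round 2: Jarrow vs Granton — 7–12, Granton advances.
Granton survives the agenda.

Granton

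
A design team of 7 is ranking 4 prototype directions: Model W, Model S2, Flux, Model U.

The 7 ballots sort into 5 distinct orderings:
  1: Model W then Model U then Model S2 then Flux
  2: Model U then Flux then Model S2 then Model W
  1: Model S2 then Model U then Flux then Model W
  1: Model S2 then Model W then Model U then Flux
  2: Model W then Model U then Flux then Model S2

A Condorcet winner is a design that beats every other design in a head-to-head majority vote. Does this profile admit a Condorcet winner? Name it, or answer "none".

none

Head-to-head results (7 engineers):
Model W vs Model S2: 3 to 4, Model S2.
Model W vs Flux: Model W is ranked higher on 1+1+2 = 4 ballots, Flux on 3. Model W wins 4–3.
Model W vs Model U: Model W is ranked higher on 1+1+2 = 4 ballots, Model U on 3. Model W wins 4–3.
Model S2 vs Flux: 3 to 4, Flux.
Model S2 vs Model U: Model S2 preferred on 1+1 = 2 ballots; Model U wins 5–2.
Flux vs Model U: Flux preferred on 0 ballots; Model U wins 7–0.
Every design loses at least once (Model W loses to Model S2; Model S2 loses to Flux; Flux loses to Model W; Model U loses to Model W). The majority relation contains the cycle Model W beats Flux beats Model S2 beats Model W, so there is no Condorcet winner.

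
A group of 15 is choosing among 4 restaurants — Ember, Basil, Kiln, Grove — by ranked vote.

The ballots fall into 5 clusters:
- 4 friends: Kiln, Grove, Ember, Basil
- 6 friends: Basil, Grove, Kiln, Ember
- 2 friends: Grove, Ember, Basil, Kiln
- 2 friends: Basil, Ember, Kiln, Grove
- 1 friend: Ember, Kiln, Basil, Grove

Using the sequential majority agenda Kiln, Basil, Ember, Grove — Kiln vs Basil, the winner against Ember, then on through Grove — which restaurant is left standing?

Round 1: Kiln vs Basil — 5–10, Basil advances.
Round 2: Basil vs Ember — 8–7, Basil advances.
Round 3: Basil vs Grove — 9–6, Basil advances.
The agenda winner is Basil.

Basil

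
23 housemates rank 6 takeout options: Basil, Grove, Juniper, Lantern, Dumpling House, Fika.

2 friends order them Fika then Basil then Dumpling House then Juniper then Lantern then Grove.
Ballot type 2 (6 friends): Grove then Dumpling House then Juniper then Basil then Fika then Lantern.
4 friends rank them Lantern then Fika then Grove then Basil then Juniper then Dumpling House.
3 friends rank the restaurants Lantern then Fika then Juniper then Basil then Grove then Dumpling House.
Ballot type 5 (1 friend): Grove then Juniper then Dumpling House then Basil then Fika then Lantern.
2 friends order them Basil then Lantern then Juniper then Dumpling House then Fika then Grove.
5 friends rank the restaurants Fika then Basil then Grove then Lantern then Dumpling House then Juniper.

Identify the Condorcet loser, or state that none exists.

Juniper

Head-to-head results (23 friends):
Basil vs Grove: Basil, 12–11.
Basil–Juniper: Basil 13–10.
Basil vs Lantern: Basil wins 16–7.
Basil vs Dumpling House: 16 to 7, Basil.
Basil vs Fika: 9 to 14, Fika.
Grove–Juniper: Grove 16–7.
Grove vs Lantern: Grove, 12–11.
Grove vs Dumpling House: 6+4+3+1+5 = 19 for Grove, 4 for Dumpling House — Grove by 19–4.
Grove vs Fika: Grove preferred on 6+1 = 7 ballots; Fika wins 16–7.
Juniper vs Lantern: 9 to 14, Lantern.
Juniper vs Dumpling House: 4+3+1+2 = 10 for Juniper, 13 for Dumpling House — Dumpling House by 13–10.
Juniper vs Fika: Fika, 14–9.
Lantern vs Dumpling House: Lantern is ranked higher on 4+3+2+5 = 14 ballots, Dumpling House on 9. Lantern wins 14–9.
Lantern vs Fika: Lantern preferred on 4+3+2 = 9 ballots; Fika wins 14–9.
Dumpling House vs Fika: Dumpling House preferred on 6+1+2 = 9 ballots; Fika wins 14–9.
Only Juniper has no wins; Juniper is the Condorcet loser.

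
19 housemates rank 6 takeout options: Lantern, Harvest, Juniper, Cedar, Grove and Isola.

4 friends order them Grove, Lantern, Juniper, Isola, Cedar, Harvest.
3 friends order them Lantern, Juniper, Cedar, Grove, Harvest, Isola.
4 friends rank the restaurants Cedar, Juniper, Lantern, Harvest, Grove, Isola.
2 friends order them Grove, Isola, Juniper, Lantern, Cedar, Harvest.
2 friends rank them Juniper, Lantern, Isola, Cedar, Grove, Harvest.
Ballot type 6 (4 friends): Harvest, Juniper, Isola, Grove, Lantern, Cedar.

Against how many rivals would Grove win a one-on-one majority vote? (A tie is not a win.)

Grove against each rival (19 friends):
Grove vs Lantern: 10 to 9, Grove.
Grove vs Harvest: 11 to 8, Grove.
Grove–Juniper: Juniper 13–6.
Grove–Cedar: Grove 10–9.
Grove vs Isola: Grove wins 13–6.
Grove beats Lantern, Harvest, Cedar, Isola; loses to Juniper — 4 pairwise wins.

4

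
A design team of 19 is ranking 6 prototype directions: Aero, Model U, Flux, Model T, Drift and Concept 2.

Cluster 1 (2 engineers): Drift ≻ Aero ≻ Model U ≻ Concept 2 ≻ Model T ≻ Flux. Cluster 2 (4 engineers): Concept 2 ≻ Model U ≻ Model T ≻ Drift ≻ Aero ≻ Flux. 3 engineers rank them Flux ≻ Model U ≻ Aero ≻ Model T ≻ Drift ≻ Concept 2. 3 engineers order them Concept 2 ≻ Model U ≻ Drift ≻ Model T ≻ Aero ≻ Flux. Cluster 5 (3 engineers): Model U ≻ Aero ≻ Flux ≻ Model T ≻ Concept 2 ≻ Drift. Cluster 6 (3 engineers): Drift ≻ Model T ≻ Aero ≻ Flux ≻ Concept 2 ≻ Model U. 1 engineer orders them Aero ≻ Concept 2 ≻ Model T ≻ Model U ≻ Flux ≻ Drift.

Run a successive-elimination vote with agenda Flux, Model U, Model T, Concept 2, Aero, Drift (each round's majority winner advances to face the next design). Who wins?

Drift

Round 1: Flux vs Model U — 6–13, Model U advances.
Round 2: Model U vs Model T — 15–4, Model U advances.
Round 3: Model U vs Concept 2 — 8–11, Concept 2 advances.
Round 4: Concept 2 vs Aero — 7–12, Aero advances.
Round 5: Aero vs Drift — 7–12, Drift advances.
The agenda winner is Drift.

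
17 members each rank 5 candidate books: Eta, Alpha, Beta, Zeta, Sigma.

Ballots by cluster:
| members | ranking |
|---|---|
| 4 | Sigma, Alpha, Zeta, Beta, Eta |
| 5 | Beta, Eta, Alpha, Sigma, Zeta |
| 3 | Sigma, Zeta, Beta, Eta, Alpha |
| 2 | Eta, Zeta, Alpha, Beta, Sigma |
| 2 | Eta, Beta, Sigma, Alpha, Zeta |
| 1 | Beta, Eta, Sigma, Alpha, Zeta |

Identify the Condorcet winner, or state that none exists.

Check each pair by majority over 17 ballots:
Eta vs Alpha: Eta, 13–4.
Eta–Beta: Beta 13–4.
Eta–Zeta: Eta 10–7.
Eta–Sigma: Eta 10–7.
Alpha vs Beta: Beta, 11–6.
Alpha–Zeta: Alpha 12–5.
Alpha–Sigma: Sigma 10–7.
Beta vs Zeta: Zeta, 9–8.
Beta vs Sigma: Beta wins 10–7.
Zeta vs Sigma: Sigma wins 15–2.
Every book loses at least once (Eta loses to Beta; Alpha loses to Eta; Beta loses to Zeta; Zeta loses to Eta; Sigma loses to Eta). The majority relation contains the cycle Eta beats Zeta beats Beta beats Eta, so there is no Condorcet winner.

none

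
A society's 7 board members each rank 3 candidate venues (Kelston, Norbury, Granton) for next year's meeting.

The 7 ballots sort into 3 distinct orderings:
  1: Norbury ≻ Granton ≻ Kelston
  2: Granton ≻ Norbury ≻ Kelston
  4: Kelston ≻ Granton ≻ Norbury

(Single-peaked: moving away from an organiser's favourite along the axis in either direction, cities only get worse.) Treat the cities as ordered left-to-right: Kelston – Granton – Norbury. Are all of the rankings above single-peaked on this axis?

Axis positions: Kelston=1, Granton=2, Norbury=3.
Type 1 (peak Norbury at position 3): ranking walks positions 3-2-1, expanding outward from the peak — single-peaked.
Type 2 (peak Granton at position 2): ranking walks positions 2-3-1, expanding outward from the peak — single-peaked.
Type 3 (peak Kelston at position 1): ranking walks positions 1-2-3, expanding outward from the peak — single-peaked.
Every ranking is single-peaked on this axis.

yes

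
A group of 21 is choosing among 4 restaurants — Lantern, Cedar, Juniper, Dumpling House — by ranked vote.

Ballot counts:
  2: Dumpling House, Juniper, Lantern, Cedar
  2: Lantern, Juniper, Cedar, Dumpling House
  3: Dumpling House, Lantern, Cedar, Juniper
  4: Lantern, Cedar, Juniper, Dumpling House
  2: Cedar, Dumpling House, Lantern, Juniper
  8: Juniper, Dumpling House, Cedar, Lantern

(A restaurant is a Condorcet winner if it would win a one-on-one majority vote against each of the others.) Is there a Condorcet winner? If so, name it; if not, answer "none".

none

Pairwise majorities:
Lantern vs Cedar: 11 to 10, Lantern.
Lantern vs Juniper: Lantern, 11–10.
Lantern vs Dumpling House: 6 to 15, Dumpling House.
Cedar vs Juniper: Cedar preferred on 3+4+2 = 9 ballots; Juniper wins 12–9.
Cedar vs Dumpling House: Cedar is ranked higher on 2+4+2 = 8 ballots, Dumpling House on 13. Dumpling House wins 13–8.
Juniper vs Dumpling House: 2+4+8 = 14 for Juniper, 7 for Dumpling House — Juniper by 14–7.
Each restaurant drops at least one matchup (Lantern loses to Dumpling House; Cedar loses to Lantern; Juniper loses to Lantern; Dumpling House loses to Juniper); the cycle Lantern beats Juniper beats Dumpling House beats Lantern rules out a Condorcet winner.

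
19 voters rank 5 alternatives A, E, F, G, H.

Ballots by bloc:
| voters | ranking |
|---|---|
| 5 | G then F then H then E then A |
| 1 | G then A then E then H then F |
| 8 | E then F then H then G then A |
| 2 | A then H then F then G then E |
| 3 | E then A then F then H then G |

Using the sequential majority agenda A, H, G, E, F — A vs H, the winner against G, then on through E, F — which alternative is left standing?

E

Round 1: A vs H — 6–13, H advances.
Round 2: H vs G — 13–6, H advances.
Round 3: H vs E — 7–12, E advances.
Round 4: E vs F — 12–7, E advances.
E survives the agenda.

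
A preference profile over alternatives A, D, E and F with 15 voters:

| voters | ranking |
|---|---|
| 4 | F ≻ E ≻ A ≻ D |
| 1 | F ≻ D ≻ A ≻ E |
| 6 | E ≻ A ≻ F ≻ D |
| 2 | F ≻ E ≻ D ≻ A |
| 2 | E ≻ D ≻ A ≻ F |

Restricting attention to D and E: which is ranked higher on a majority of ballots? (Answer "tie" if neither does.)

Ballots ranking D above E: 1.
Ballots ranking E above D: 15 − 1 = 14.
E wins the head-to-head 14–1.

E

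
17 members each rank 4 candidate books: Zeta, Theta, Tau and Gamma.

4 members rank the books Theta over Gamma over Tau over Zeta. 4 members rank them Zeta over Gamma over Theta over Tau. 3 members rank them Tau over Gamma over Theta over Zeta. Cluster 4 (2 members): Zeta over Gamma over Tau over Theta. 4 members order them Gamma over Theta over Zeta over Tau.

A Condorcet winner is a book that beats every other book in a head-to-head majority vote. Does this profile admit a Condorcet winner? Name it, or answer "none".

Check each pair by majority over 17 ballots:
Zeta vs Theta: 6 to 11, Theta.
Zeta vs Tau: Zeta, 10–7.
Zeta vs Gamma: Gamma, 11–6.
Theta vs Tau: Theta preferred on 4+4+4 = 12 ballots; Theta wins 12–5.
Theta vs Gamma: Gamma, 13–4.
Tau–Gamma: Gamma 14–3.
Gamma wins every pairwise contest, so Gamma is the Condorcet winner.

Gamma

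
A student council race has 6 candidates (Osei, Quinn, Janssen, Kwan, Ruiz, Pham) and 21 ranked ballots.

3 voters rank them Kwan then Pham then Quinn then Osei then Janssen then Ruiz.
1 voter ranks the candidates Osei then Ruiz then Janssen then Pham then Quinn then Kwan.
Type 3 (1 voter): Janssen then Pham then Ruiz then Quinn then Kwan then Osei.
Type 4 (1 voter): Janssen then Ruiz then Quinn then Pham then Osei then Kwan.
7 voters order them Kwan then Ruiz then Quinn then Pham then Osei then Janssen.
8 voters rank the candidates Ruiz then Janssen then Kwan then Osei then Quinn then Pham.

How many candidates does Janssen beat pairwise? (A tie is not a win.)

Janssen against each rival (21 voters):
Janssen vs Osei: Osei wins 11–10.
Janssen vs Quinn: 1+1+1+8 = 11 for Janssen, 10 for Quinn — Janssen by 11–10.
Janssen vs Kwan: Janssen wins 11–10.
Janssen vs Ruiz: Ruiz, 16–5.
Janssen vs Pham: 11 to 10, Janssen.
Janssen beats Quinn, Kwan, Pham; loses to Osei, Ruiz — 3 pairwise wins.

3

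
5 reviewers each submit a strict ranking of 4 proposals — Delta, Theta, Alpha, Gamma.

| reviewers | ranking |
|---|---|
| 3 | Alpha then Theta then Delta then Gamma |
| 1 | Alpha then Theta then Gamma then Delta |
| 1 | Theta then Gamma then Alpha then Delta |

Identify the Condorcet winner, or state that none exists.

Alpha

Check each pair by majority over 5 ballots:
Delta vs Theta: Theta, 5–0.
Delta vs Alpha: Alpha wins 5–0.
Delta–Gamma: Delta 3–2.
Theta–Alpha: Alpha 4–1.
Theta vs Gamma: Theta is ranked higher on 3+1+1 = 5 ballots, Gamma on 0. Theta wins 5–0.
Alpha vs Gamma: Alpha wins 4–1.
Only Alpha has no losses; Alpha is the Condorcet winner.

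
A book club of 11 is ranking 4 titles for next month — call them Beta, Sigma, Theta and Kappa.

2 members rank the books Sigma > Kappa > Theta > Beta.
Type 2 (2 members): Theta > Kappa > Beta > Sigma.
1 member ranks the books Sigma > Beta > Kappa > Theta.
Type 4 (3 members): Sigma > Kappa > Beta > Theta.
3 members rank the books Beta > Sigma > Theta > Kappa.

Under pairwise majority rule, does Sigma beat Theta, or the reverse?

Sigma

Ballots ranking Sigma above Theta: 2 + 1 + 3 + 3 = 9.
Ballots ranking Theta above Sigma: 11 − 9 = 2.
Sigma wins the head-to-head 9–2.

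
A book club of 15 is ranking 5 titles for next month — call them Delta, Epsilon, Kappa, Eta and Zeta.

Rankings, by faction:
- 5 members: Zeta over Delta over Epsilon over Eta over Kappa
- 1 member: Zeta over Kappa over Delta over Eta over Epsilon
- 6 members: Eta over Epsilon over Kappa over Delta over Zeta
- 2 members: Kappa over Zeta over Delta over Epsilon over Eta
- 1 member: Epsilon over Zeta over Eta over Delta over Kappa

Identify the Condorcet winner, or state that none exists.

Pairwise majorities:
Delta vs Epsilon: 8 to 7, Delta.
Delta vs Kappa: 6 to 9, Kappa.
Delta vs Eta: Delta is ranked higher on 5+1+2 = 8 ballots, Eta on 7. Delta wins 8–7.
Delta vs Zeta: Delta is ranked higher on 6 ballots, Zeta on 9. Zeta wins 9–6.
Epsilon vs Kappa: 5+6+1 = 12 for Epsilon, 3 for Kappa — Epsilon by 12–3.
Epsilon vs Eta: 8 to 7, Epsilon.
Epsilon vs Zeta: 6+1 = 7 for Epsilon, 8 for Zeta — Zeta by 8–7.
Kappa vs Eta: 1+2 = 3 for Kappa, 12 for Eta — Eta by 12–3.
Kappa vs Zeta: 6+2 = 8 for Kappa, 7 for Zeta — Kappa by 8–7.
Eta vs Zeta: Eta preferred on 6 ballots; Zeta wins 9–6.
Every book loses at least once (Delta loses to Kappa; Epsilon loses to Delta; Kappa loses to Epsilon; Eta loses to Delta; Zeta loses to Kappa). The majority relation contains the cycle Delta → Epsilon → Kappa → Delta, so there is no Condorcet winner.

none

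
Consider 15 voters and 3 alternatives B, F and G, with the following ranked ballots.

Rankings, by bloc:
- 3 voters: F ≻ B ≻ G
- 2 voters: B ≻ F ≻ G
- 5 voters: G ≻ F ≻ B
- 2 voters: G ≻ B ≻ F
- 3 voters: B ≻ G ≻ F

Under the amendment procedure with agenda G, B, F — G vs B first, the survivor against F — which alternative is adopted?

Round 1: G vs B — 7–8, B advances.
Round 2: B vs F — 7–8, F advances.
The agenda winner is F.

F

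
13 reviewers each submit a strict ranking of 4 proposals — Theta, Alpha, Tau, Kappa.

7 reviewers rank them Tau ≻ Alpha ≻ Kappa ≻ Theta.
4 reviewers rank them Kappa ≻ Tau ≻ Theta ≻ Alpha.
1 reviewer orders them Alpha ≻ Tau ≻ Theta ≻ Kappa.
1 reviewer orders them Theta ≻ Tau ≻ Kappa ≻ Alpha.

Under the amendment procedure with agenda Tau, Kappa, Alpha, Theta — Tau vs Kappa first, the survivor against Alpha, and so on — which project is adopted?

Tau

Round 1: Tau vs Kappa — 9–4, Tau advances.
Round 2: Tau vs Alpha — 12–1, Tau advances.
Round 3: Tau vs Theta — 12–1, Tau advances.
The agenda winner is Tau.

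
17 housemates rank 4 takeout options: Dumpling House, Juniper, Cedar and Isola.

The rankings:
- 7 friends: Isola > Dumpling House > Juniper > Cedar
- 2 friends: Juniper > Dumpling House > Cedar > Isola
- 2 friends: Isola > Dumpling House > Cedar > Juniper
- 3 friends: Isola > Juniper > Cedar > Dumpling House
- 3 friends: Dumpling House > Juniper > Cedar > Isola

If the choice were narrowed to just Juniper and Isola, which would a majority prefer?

Ballots ranking Juniper above Isola: 2 + 3 = 5.
Ballots ranking Isola above Juniper: 17 − 5 = 12.
Isola wins the head-to-head 12–5.

Isola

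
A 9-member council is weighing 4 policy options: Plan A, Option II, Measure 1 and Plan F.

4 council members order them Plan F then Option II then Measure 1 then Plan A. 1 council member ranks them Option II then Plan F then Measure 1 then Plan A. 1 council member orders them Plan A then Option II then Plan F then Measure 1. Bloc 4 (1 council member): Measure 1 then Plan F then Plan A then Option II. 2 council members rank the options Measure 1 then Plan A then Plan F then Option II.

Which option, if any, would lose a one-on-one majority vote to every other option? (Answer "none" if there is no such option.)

Plan A

Head-to-head results (9 council members):
Plan A vs Option II: 4 to 5, Option II.
Plan A vs Measure 1: 1 to 8, Measure 1.
Plan A vs Plan F: Plan F wins 6–3.
Option II vs Measure 1: Option II preferred on 4+1+1 = 6 ballots; Option II wins 6–3.
Option II vs Plan F: Option II is ranked higher on 1+1 = 2 ballots, Plan F on 7. Plan F wins 7–2.
Measure 1 vs Plan F: Plan F wins 6–3.
Plan A loses to every other option — it is the Condorcet loser.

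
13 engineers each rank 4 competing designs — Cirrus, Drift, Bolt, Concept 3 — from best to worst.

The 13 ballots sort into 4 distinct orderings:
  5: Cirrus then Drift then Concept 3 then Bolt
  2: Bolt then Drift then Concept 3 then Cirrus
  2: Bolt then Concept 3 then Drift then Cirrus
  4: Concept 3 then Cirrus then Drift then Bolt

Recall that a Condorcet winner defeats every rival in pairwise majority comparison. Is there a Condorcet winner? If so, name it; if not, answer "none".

Check each pair by majority over 13 ballots:
Cirrus vs Drift: Cirrus, 9–4.
Cirrus vs Bolt: 9 to 4, Cirrus.
Cirrus vs Concept 3: Concept 3, 8–5.
Drift vs Bolt: 9 to 4, Drift.
Drift vs Concept 3: Drift is ranked higher on 5+2 = 7 ballots, Concept 3 on 6. Drift wins 7–6.
Bolt vs Concept 3: Concept 3 wins 9–4.
Each design drops at least one matchup (Cirrus loses to Concept 3; Drift loses to Cirrus; Bolt loses to Cirrus; Concept 3 loses to Drift); the cycle Cirrus > Drift > Concept 3 > Cirrus rules out a Condorcet winner.

none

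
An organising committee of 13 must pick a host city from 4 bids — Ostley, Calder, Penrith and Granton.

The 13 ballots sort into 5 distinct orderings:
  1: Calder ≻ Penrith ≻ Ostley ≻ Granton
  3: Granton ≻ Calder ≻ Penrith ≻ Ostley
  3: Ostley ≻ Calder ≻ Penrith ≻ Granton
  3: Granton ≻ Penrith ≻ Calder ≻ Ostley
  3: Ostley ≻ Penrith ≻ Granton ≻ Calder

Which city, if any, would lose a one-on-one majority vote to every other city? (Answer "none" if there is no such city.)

Pairwise majorities:
Ostley vs Calder: Calder wins 7–6.
Ostley vs Penrith: Penrith, 7–6.
Ostley–Granton: Ostley 7–6.
Calder vs Penrith: Calder is ranked higher on 1+3+3 = 7 ballots, Penrith on 6. Calder wins 7–6.
Calder vs Granton: 4 to 9, Granton.
Penrith vs Granton: Penrith preferred on 1+3+3 = 7 ballots; Penrith wins 7–6.
Each city has at least one pairwise win (Ostley beats Granton; Calder beats Ostley; Penrith beats Ostley; Granton beats Calder) — no Condorcet loser.

none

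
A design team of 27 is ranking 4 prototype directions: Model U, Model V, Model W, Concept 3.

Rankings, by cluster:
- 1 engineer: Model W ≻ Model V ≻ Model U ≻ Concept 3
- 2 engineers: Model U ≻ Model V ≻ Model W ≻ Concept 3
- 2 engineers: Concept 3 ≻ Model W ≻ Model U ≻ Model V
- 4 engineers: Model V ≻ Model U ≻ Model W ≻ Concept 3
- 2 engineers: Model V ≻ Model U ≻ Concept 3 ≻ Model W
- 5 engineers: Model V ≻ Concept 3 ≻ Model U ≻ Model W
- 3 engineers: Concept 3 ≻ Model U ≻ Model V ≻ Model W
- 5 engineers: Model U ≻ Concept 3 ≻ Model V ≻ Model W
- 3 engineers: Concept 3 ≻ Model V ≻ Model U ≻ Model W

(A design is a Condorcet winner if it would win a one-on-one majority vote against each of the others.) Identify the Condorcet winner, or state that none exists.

Check each pair by majority over 27 ballots:
Model U–Model V: Model V 15–12.
Model U vs Model W: Model U wins 24–3.
Model U vs Concept 3: 14 to 13, Model U.
Model V vs Model W: 24 for Model V, 3 for Model W — Model V by 24–3.
Model V vs Concept 3: 1+2+4+2+5 = 14 for Model V, 13 for Concept 3 — Model V by 14–13.
Model W vs Concept 3: 7 to 20, Concept 3.
Model V wins every pairwise contest, so Model V is the Condorcet winner.

Model V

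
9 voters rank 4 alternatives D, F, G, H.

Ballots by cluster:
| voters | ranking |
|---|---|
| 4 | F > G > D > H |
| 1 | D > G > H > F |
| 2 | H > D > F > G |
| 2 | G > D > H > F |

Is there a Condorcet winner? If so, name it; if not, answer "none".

none

Head-to-head results (9 voters):
D–F: D 5–4.
D vs G: G, 6–3.
D vs H: D wins 7–2.
F vs G: F wins 6–3.
F–H: H 5–4.
G vs H: G wins 7–2.
No alternative is unbeaten: D loses to G; F loses to D; G loses to F; H loses to D. In particular D > F > G > D is a majority cycle — no Condorcet winner exists.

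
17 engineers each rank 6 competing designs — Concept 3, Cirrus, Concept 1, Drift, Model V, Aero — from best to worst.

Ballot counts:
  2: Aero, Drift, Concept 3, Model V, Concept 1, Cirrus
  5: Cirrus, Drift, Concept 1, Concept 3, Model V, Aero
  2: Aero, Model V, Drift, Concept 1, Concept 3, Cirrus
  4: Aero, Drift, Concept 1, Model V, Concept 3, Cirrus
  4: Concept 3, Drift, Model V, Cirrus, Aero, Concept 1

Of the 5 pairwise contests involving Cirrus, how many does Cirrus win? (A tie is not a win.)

2

Cirrus against each rival (17 engineers):
Cirrus vs Concept 3: Concept 3, 12–5.
Cirrus vs Concept 1: 5+4 = 9 for Cirrus, 8 for Concept 1 — Cirrus by 9–8.
Cirrus vs Drift: Cirrus is ranked higher on 5 ballots, Drift on 12. Drift wins 12–5.
Cirrus vs Model V: Model V wins 12–5.
Cirrus vs Aero: Cirrus preferred on 5+4 = 9 ballots; Cirrus wins 9–8.
Cirrus beats Concept 1, Aero; loses to Concept 3, Drift, Model V — 2 pairwise wins.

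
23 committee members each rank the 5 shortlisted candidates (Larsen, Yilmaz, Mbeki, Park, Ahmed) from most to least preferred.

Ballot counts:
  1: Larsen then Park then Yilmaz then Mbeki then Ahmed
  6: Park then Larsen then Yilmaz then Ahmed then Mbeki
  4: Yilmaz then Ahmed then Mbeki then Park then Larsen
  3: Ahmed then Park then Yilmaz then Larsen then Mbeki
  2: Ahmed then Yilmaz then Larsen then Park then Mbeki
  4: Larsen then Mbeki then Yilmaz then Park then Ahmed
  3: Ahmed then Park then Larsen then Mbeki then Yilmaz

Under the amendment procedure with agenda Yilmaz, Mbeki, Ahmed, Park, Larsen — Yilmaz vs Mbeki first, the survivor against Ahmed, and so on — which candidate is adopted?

Round 1: Yilmaz vs Mbeki — 16–7, Yilmaz advances.
Round 2: Yilmaz vs Ahmed — 15–8, Yilmaz advances.
Round 3: Yilmaz vs Park — 10–13, Park advances.
Round 4: Park vs Larsen — 16–7, Park advances.
The agenda winner is Park.

Park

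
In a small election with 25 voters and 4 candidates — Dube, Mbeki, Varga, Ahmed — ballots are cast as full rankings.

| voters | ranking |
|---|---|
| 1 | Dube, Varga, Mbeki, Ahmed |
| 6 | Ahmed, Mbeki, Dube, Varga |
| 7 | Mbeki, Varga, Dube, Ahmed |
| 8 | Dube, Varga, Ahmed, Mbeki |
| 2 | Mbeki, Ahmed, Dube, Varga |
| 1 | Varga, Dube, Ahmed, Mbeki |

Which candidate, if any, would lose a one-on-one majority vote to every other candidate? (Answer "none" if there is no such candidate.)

none

Head-to-head results (25 voters):
Dube vs Mbeki: Mbeki wins 15–10.
Dube vs Varga: 1+6+8+2 = 17 for Dube, 8 for Varga — Dube by 17–8.
Dube–Ahmed: Dube 17–8.
Mbeki vs Varga: Mbeki, 15–10.
Mbeki vs Ahmed: 1+7+2 = 10 for Mbeki, 15 for Ahmed — Ahmed by 15–10.
Varga vs Ahmed: 17 to 8, Varga.
Every candidate wins at least one matchup (Dube beats Varga; Mbeki beats Dube; Varga beats Ahmed; Ahmed beats Mbeki), so there is no Condorcet loser.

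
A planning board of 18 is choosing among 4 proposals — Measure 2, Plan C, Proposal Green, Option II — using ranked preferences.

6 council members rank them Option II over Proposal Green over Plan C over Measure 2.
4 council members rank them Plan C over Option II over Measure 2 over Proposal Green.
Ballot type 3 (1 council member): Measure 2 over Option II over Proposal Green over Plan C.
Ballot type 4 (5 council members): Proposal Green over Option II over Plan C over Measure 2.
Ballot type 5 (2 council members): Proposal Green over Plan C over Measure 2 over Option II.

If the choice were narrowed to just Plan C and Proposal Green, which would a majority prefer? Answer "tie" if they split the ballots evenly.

Proposal Green

Ballots ranking Plan C above Proposal Green: 4.
Ballots ranking Proposal Green above Plan C: 18 − 4 = 14.
Proposal Green wins the head-to-head 14–4.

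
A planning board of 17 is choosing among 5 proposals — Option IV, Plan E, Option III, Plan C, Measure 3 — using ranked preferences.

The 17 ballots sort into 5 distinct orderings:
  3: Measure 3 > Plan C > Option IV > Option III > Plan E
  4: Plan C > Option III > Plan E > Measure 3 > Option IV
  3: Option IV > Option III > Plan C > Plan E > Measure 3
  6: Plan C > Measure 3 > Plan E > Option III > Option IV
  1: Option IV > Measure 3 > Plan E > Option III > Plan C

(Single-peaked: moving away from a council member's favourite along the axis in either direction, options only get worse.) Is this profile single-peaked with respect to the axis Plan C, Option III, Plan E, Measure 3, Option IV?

Axis positions: Plan C=1, Option III=2, Plan E=3, Measure 3=4, Option IV=5.
Group 1: ranking walks positions 4-1-5-2-3; Plan C is ranked above Plan E even though Plan E lies between Plan C and the peak Measure 3 on the axis — preferences dip and rise again. Not single-peaked.
Group 2 (peak Plan C at position 1): ranking walks positions 1-2-3-4-5, expanding outward from the peak — single-peaked.
Group 3: ranking walks positions 5-2-1-3-4; Option III is ranked above Measure 3 even though Measure 3 lies between Option III and the peak Option IV on the axis — preferences dip and rise again. Not single-peaked.
Group 4: ranking walks positions 1-4-3-2-5; Measure 3 is ranked above Option III even though Option III lies between Measure 3 and the peak Plan C on the axis — preferences dip and rise again. Not single-peaked.
Group 5 (peak Option IV at position 5): ranking walks positions 5-4-3-2-1, expanding outward from the peak — single-peaked.
Group 1 violates single-peakedness, so the profile is not single-peaked on this axis.

no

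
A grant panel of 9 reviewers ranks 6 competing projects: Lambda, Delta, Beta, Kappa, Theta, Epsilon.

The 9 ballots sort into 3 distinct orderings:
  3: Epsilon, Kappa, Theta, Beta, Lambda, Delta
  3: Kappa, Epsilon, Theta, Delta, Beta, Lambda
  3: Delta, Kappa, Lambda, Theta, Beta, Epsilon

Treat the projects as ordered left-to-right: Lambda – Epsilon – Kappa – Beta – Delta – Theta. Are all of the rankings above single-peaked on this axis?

no

Axis positions: Lambda=1, Epsilon=2, Kappa=3, Beta=4, Delta=5, Theta=6.
Group 1: ranking walks positions 2-3-6-4-1-5; Theta is ranked above Beta even though Beta lies between Theta and the peak Epsilon on the axis — preferences dip and rise again. Not single-peaked.
Group 2: ranking walks positions 3-2-6-5-4-1; Theta is ranked above Beta even though Beta lies between Theta and the peak Kappa on the axis — preferences dip and rise again. Not single-peaked.
Group 3: ranking walks positions 5-3-1-6-4-2; Kappa is ranked above Beta even though Beta lies between Kappa and the peak Delta on the axis — preferences dip and rise again. Not single-peaked.
Group 1 violates single-peakedness, so the profile is not single-peaked on this axis.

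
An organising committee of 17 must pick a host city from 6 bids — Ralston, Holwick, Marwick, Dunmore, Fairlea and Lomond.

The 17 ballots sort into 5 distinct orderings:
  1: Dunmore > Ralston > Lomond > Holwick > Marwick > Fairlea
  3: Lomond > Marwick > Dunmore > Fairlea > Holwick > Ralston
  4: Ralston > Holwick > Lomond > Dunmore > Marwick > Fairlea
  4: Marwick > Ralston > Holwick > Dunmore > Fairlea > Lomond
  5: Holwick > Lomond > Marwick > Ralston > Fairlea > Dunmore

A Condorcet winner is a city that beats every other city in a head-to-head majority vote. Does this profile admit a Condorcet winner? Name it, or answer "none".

none

Check each pair by majority over 17 ballots:
Ralston vs Holwick: 9 to 8, Ralston.
Ralston vs Marwick: Marwick wins 12–5.
Ralston vs Dunmore: Ralston preferred on 4+4+5 = 13 ballots; Ralston wins 13–4.
Ralston vs Fairlea: Ralston, 14–3.
Ralston–Lomond: Ralston 9–8.
Holwick vs Marwick: Holwick, 10–7.
Holwick vs Dunmore: Holwick, 13–4.
Holwick vs Fairlea: 1+4+4+5 = 14 for Holwick, 3 for Fairlea — Holwick by 14–3.
Holwick vs Lomond: 13 to 4, Holwick.
Marwick vs Dunmore: Marwick, 12–5.
Marwick vs Fairlea: Marwick wins 17–0.
Marwick vs Lomond: Marwick is ranked higher on 4 ballots, Lomond on 13. Lomond wins 13–4.
Dunmore vs Fairlea: Dunmore wins 12–5.
Dunmore–Lomond: Lomond 12–5.
Fairlea–Lomond: Lomond 13–4.
Every city loses at least once (Ralston loses to Marwick; Holwick loses to Ralston; Marwick loses to Holwick; Dunmore loses to Ralston; Fairlea loses to Ralston; Lomond loses to Ralston). The majority relation contains the cycle Ralston beats Holwick beats Marwick beats Ralston, so there is no Condorcet winner.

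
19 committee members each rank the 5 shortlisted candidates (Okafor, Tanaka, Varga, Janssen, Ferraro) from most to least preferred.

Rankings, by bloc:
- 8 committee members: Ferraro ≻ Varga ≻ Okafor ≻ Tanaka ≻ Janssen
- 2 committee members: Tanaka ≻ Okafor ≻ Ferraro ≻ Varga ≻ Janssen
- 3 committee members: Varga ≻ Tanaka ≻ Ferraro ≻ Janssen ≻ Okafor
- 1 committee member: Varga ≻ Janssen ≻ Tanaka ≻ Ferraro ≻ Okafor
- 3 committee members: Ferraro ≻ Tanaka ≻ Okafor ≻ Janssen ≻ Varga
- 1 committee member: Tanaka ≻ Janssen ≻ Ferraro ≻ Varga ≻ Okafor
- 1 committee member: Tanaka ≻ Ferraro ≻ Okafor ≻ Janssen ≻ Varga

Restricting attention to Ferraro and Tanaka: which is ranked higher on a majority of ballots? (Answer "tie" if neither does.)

Ferraro

Ballots ranking Ferraro above Tanaka: 8 + 3 = 11.
Ballots ranking Tanaka above Ferraro: 19 − 11 = 8.
Ferraro wins the head-to-head 11–8.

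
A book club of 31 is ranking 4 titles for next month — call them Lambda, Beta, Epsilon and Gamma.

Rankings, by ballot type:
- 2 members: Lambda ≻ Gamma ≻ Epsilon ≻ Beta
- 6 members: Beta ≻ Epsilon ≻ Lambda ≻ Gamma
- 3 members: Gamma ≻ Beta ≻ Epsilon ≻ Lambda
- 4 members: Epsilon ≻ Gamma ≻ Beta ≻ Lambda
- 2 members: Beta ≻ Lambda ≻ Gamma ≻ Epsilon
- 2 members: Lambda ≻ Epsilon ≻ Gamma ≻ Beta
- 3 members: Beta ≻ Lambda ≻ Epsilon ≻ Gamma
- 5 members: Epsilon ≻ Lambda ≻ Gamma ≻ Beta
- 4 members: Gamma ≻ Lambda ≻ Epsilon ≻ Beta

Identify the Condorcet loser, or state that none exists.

Pairwise majorities:
Lambda vs Beta: Lambda is ranked higher on 2+2+5+4 = 13 ballots, Beta on 18. Beta wins 18–13.
Lambda vs Epsilon: Lambda is ranked higher on 2+2+2+3+4 = 13 ballots, Epsilon on 18. Epsilon wins 18–13.
Lambda vs Gamma: Lambda wins 20–11.
Beta vs Epsilon: Beta preferred on 6+3+2+3 = 14 ballots; Epsilon wins 17–14.
Beta vs Gamma: 11 to 20, Gamma.
Epsilon–Gamma: Epsilon 20–11.
Each book has at least one pairwise win (Lambda beats Gamma; Beta beats Lambda; Epsilon beats Lambda; Gamma beats Beta) — no Condorcet loser.

none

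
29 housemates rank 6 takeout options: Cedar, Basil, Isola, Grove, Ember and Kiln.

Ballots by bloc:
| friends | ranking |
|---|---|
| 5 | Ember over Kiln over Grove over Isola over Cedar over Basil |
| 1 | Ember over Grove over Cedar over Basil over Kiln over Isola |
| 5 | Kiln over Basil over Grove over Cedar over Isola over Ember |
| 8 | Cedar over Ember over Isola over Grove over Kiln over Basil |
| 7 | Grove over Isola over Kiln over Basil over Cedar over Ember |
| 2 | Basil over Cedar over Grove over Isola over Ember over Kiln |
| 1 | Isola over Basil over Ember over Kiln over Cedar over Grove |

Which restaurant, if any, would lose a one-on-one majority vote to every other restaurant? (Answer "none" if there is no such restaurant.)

Pairwise majorities:
Cedar–Basil: Basil 15–14.
Cedar vs Isola: 1+5+8+2 = 16 for Cedar, 13 for Isola — Cedar by 16–13.
Cedar–Grove: Grove 18–11.
Cedar–Ember: Cedar 22–7.
Cedar vs Kiln: 1+8+2 = 11 for Cedar, 18 for Kiln — Kiln by 18–11.
Basil vs Isola: Basil is ranked higher on 1+5+2 = 8 ballots, Isola on 21. Isola wins 21–8.
Basil vs Grove: Grove wins 21–8.
Basil vs Ember: 5+7+2+1 = 15 for Basil, 14 for Ember — Basil by 15–14.
Basil vs Kiln: 1+2+1 = 4 for Basil, 25 for Kiln — Kiln by 25–4.
Isola vs Grove: 9 to 20, Grove.
Isola vs Ember: 15 to 14, Isola.
Isola–Kiln: Isola 18–11.
Grove vs Ember: Grove is ranked higher on 5+7+2 = 14 ballots, Ember on 15. Ember wins 15–14.
Grove vs Kiln: Grove wins 18–11.
Ember vs Kiln: 5+1+8+2+1 = 17 for Ember, 12 for Kiln — Ember by 17–12.
Every restaurant wins at least one matchup (Cedar beats Isola; Basil beats Cedar; Isola beats Basil; Grove beats Cedar; Ember beats Grove; Kiln beats Cedar), so there is no Condorcet loser.

none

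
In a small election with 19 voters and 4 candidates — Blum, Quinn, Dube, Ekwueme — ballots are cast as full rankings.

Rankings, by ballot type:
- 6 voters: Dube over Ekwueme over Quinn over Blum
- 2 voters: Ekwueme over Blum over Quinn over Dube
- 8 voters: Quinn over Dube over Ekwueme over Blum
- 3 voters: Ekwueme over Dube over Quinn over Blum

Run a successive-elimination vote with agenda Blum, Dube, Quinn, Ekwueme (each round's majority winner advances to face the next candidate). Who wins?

Round 1: Blum vs Dube — 2–17, Dube advances.
Round 2: Dube vs Quinn — 9–10, Quinn advances.
Round 3: Quinn vs Ekwueme — 8–11, Ekwueme advances.
Ekwueme survives the agenda.

Ekwueme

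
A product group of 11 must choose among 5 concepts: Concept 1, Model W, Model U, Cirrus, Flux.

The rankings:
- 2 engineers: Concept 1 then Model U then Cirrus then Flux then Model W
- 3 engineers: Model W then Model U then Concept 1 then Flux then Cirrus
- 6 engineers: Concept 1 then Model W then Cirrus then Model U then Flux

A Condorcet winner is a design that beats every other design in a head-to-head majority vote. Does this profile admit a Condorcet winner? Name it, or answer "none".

Concept 1

Pairwise majorities:
Concept 1 vs Model W: 8 to 3, Concept 1.
Concept 1 vs Model U: 2+6 = 8 for Concept 1, 3 for Model U — Concept 1 by 8–3.
Concept 1 vs Cirrus: 11 to 0, Concept 1.
Concept 1 vs Flux: Concept 1 preferred on 2+3+6 = 11 ballots; Concept 1 wins 11–0.
Model W vs Model U: 9 to 2, Model W.
Model W vs Cirrus: Model W preferred on 3+6 = 9 ballots; Model W wins 9–2.
Model W vs Flux: 9 to 2, Model W.
Model U vs Cirrus: Model U is ranked higher on 2+3 = 5 ballots, Cirrus on 6. Cirrus wins 6–5.
Model U vs Flux: 2+3+6 = 11 for Model U, 0 for Flux — Model U by 11–0.
Cirrus vs Flux: 2+6 = 8 for Cirrus, 3 for Flux — Cirrus by 8–3.
Concept 1 defeats every rival head-to-head and is the Condorcet winner.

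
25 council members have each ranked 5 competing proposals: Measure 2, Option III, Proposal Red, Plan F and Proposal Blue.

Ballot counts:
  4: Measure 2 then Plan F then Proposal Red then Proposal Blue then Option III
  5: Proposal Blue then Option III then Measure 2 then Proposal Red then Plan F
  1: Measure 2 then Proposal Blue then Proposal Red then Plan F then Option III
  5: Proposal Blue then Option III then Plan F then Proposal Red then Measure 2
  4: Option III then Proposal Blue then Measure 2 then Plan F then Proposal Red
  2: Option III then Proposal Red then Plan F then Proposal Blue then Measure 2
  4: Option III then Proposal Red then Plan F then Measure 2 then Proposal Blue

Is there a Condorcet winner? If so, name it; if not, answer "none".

Proposal Blue

Head-to-head results (25 council members):
Measure 2 vs Option III: 4+1 = 5 for Measure 2, 20 for Option III — Option III by 20–5.
Measure 2 vs Proposal Red: 4+5+1+4 = 14 for Measure 2, 11 for Proposal Red — Measure 2 by 14–11.
Measure 2 vs Plan F: 14 to 11, Measure 2.
Measure 2 vs Proposal Blue: 4+1+4 = 9 for Measure 2, 16 for Proposal Blue — Proposal Blue by 16–9.
Option III vs Proposal Red: 5+5+4+2+4 = 20 for Option III, 5 for Proposal Red — Option III by 20–5.
Option III vs Plan F: 20 to 5, Option III.
Option III vs Proposal Blue: 10 to 15, Proposal Blue.
Proposal Red vs Plan F: 12 to 13, Plan F.
Proposal Red vs Proposal Blue: Proposal Red is ranked higher on 4+2+4 = 10 ballots, Proposal Blue on 15. Proposal Blue wins 15–10.
Plan F vs Proposal Blue: 10 to 15, Proposal Blue.
Proposal Blue defeats every rival head-to-head and is the Condorcet winner.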